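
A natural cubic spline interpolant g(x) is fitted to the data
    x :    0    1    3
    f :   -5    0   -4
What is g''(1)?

Put M_i = g'' at the i-th knot. Here h = (1, 2) and Δ = (5, -2), so the interior equations h_(i-1)·M_(i-1) + 2(h_(i-1)+h_i)·M_i + h_i·M_(i+1) = 6(Δ_i − Δ_(i-1)) read
  1·M_0 + 6·M_1 + 2·M_2 = 6(Δ_1 - Δ_0) = -42
Natural end conditions: M_0 = M_2 = 0.
Solving: M_0 = 0, M_1 = -7, M_2 = 0.

-7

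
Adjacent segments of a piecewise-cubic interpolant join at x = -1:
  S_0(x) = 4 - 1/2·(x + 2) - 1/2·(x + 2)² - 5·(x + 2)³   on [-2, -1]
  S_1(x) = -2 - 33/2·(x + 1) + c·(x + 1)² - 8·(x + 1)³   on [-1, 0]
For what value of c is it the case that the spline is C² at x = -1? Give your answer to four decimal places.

S_0''(x) = -1 - 30·(x + 2), so S_0''(-1) = -31. On the right, S_1''(-1) = 2c, so c = -31/2.

-15.5000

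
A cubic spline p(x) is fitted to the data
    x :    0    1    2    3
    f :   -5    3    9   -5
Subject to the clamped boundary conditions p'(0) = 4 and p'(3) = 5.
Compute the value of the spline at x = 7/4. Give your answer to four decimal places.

Put M_i = p'' at the i-th knot. Here h = (1, 1, 1) and Δ = (8, 6, -14), so the interior equations h_(i-1)·M_(i-1) + 2(h_(i-1)+h_i)·M_i + h_i·M_(i+1) = 6(Δ_i − Δ_(i-1)) read
  1·M_0 + 4·M_1 + 1·M_2 = 6(Δ_1 - Δ_0) = -12
  1·M_1 + 4·M_2 + 1·M_3 = 6(Δ_2 - Δ_1) = -120
Clamped end conditions give two more equations: 2h_0·M_0 + h_0·M_1 = 6(Δ_0 - p'(0)) = 24 and h_2·M_2 + 2h_2·M_3 = 6(p'(3) - Δ_2) = 114.
Hence M_0 = 118/15, M_1 = 124/15, M_2 = -794/15, M_3 = 1252/15.
On [1, 2], p(x) = 3 + 181/15·(x - 1) + 62/15·(x - 1)² - 51/5·(x - 1)³.
With (x - 1) = 3/4: p(7/4) = 3223/320.

10.0719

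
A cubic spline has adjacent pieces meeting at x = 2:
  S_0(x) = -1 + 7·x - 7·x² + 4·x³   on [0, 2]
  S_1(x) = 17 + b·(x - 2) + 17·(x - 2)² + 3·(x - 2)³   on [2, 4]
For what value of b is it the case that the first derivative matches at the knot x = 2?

S_0'(x) = 7 - 14·x + 12·x², so S_0'(2) = 27. On the right, S_1'(2) = b, so b = 27.

27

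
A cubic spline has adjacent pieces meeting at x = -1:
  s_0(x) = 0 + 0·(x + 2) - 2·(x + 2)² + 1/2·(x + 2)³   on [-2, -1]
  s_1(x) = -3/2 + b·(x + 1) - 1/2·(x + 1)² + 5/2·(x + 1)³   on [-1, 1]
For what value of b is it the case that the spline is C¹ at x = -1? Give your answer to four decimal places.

-2.5000

s_0'(x) = 0 - 4·(x + 2) + 3/2·(x + 2)², so s_0'(-1) = -5/2. On the right, s_1'(-1) = b, so b = -5/2.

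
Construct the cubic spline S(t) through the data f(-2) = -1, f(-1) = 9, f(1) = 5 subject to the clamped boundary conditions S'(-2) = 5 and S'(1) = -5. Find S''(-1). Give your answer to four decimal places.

Put m_i = S'' at the i-th knot. Here h = (1, 2) and Δ = (10, -2), so the interior equations h_(i-1)·m_(i-1) + 2(h_(i-1)+h_i)·m_i + h_i·m_(i+1) = 6(Δ_i − Δ_(i-1)) read
  1·m_0 + 6·m_1 + 2·m_2 = 6(Δ_1 - Δ_0) = -72
Clamped end conditions give two more equations: 2h_0·m_0 + h_0·m_1 = 6(Δ_0 - S'(-2)) = 30 and h_1·m_1 + 2h_1·m_2 = 6(S'(1) - Δ_1) = -18.
Solving the tridiagonal system: m_0 = 71/3, m_1 = -52/3, m_2 = 25/6.

-17.3333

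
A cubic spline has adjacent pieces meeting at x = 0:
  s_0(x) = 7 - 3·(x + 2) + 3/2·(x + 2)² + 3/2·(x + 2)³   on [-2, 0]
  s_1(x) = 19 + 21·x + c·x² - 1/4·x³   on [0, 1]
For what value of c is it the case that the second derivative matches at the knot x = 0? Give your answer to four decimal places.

s_0''(x) = 3 + 9·(x + 2), so s_0''(0) = 21. On the right, s_1''(0) = 2c, so c = 21/2.

10.5000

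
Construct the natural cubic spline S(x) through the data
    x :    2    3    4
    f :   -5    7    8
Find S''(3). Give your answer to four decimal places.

-16.5000

With σ_i denoting the second derivative at x_i, h_i = 1, 1, and Δ_i = (y_(i+1) − y_i)/h_i = 12, 1:
  1·σ_0 + 4·σ_1 + 1·σ_2 = 6(Δ_1 - Δ_0) = -66
Natural end conditions: σ_0 = σ_2 = 0.
Forward elimination and back-substitution give σ_0 = 0, σ_1 = -33/2, σ_2 = 0.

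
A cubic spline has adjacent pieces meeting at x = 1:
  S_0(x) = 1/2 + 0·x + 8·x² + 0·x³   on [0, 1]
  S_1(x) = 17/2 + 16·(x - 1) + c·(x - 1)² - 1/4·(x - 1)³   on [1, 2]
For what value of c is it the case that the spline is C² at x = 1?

S_0''(x) = 16 + 0·x, so S_0''(1) = 16. On the right, S_1''(1) = 2c, so c = 8.

8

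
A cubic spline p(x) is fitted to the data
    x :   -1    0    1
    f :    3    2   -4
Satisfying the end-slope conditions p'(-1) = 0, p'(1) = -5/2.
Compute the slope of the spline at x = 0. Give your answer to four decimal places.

-4.6250

Let M_i = p''(x_i). Step sizes h_i = 1, 1; slopes of the chords Δ_i = (y_(i+1) - y_i)/h_i = -1, -6.
  1·M_0 + 4·M_1 + 1·M_2 = 6(Δ_1 - Δ_0) = -30
Clamped end conditions give two more equations: 2h_0·M_0 + h_0·M_1 = 6(Δ_0 - p'(-1)) = -6 and h_1·M_1 + 2h_1·M_2 = 6(p'(1) - Δ_1) = 21.
Hence M_0 = 13/4, M_1 = -25/2, M_2 = 67/4.
On [0, 1], p'(x) = b_1 + 2c_1·x + 3d_1·x² with b_1 = Δ_1 - h_1(2M_1 + M_2)/6 = -37/8, c_1 = M_1/2 = -25/4, d_1 = (M_2 - M_1)/(6h_1) = 39/8. So p'(0) = -37/8.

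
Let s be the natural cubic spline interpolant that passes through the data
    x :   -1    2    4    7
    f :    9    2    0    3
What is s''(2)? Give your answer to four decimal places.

Let σ_i = s''(x_i). Step sizes h_i = 3, 2, 3; slopes of the chords Δ_i = (y_(i+1) - y_i)/h_i = -7/3, -1, 1.
  3·σ_0 + 10·σ_1 + 2·σ_2 = 6(Δ_1 - Δ_0) = 8
  2·σ_1 + 10·σ_2 + 3·σ_3 = 6(Δ_2 - Δ_1) = 12
Natural end conditions: σ_0 = σ_3 = 0.
Solving: σ_0 = 0, σ_1 = 7/12, σ_2 = 13/12, σ_3 = 0.

0.5833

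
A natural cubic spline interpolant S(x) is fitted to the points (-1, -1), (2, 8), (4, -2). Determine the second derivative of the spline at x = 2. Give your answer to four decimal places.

Write M_i for S''(x_i). With h_i = 3, 2 and divided differences Δ_i = 3, -5, the continuity of S' gives the tridiagonal system
  3·M_0 + 10·M_1 + 2·M_2 = 6(Δ_1 - Δ_0) = -48
Natural end conditions: M_0 = M_2 = 0.
Solving the tridiagonal system: M_0 = 0, M_1 = -24/5, M_2 = 0.

-4.8000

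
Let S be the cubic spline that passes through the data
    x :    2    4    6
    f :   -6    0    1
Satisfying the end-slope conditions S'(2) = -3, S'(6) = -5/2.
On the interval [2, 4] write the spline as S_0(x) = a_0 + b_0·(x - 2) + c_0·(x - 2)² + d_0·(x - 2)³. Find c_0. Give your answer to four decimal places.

With M_i denoting the second derivative at x_i, h_i = 2, 2, and Δ_i = (y_(i+1) − y_i)/h_i = 3, 1/2:
  2·M_0 + 8·M_1 + 2·M_2 = 6(Δ_1 - Δ_0) = -15
Clamped end conditions give two more equations: 2h_0·M_0 + h_0·M_1 = 6(Δ_0 - S'(2)) = 36 and h_1·M_1 + 2h_1·M_2 = 6(S'(6) - Δ_1) = -18.
Solving: M_0 = 11, M_1 = -4, M_2 = -5/2.
On [2, 4], with S_0(x) = a_0 + b_0·(x - 2) + c_0·(x - 2)² + d_0·(x - 2)³: c_0 = M_0/2 = 11/2, d_0 = (M_1 - M_0)/(6h_0) = -5/4, b_0 = Δ_0 - h_0(2M_0 + M_1)/6 = -3.

5.5000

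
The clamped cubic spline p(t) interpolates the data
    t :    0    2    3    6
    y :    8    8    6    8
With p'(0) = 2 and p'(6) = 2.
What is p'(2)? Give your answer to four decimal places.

Write m_i for p''(x_i). With h_i = 2, 1, 3 and divided differences Δ_i = 0, -2, 2/3, the continuity of p' gives the tridiagonal system
  2·m_0 + 6·m_1 + 1·m_2 = 6(Δ_1 - Δ_0) = -12
  1·m_1 + 8·m_2 + 3·m_3 = 6(Δ_2 - Δ_1) = 16
Clamped end conditions give two more equations: 2h_0·m_0 + h_0·m_1 = 6(Δ_0 - p'(0)) = -12 and h_2·m_2 + 2h_2·m_3 = 6(p'(6) - Δ_2) = 8.
Forward elimination and back-substitution give m_0 = -46/21, m_1 = -34/21, m_2 = 44/21, m_3 = 2/7.
On [2, 3], p'(t) = b_1 + 2c_1·(t - 2) + 3d_1·(t - 2)² with b_1 = Δ_1 - h_1(2m_1 + m_2)/6 = -38/21, c_1 = m_1/2 = -17/21, d_1 = (m_2 - m_1)/(6h_1) = 13/21. So p'(2) = -38/21.

-1.8095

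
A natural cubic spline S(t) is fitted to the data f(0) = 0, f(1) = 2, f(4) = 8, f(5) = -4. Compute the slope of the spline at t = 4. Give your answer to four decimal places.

-7.9273

Put M_i = S'' at the i-th knot. Here h = (1, 3, 1) and Δ = (2, 2, -12), so the interior equations h_(i-1)·M_(i-1) + 2(h_(i-1)+h_i)·M_i + h_i·M_(i+1) = 6(Δ_i − Δ_(i-1)) read
  1·M_0 + 8·M_1 + 3·M_2 = 6(Δ_1 - Δ_0) = 0
  3·M_1 + 8·M_2 + 1·M_3 = 6(Δ_2 - Δ_1) = -84
Natural end conditions: M_0 = M_3 = 0.
Forward elimination and back-substitution give M_0 = 0, M_1 = 252/55, M_2 = -672/55, M_3 = 0.
On [4, 5], S'(t) = b_2 + 2c_2·(t - 4) + 3d_2·(t - 4)² with b_2 = Δ_2 - h_2(2M_2 + M_3)/6 = -436/55, c_2 = M_2/2 = -336/55, d_2 = (M_3 - M_2)/(6h_2) = 112/55. So S'(4) = -436/55.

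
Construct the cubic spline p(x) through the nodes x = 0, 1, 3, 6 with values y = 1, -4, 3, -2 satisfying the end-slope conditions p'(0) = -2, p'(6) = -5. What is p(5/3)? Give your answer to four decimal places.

Let M_i = p''(x_i). Step sizes h_i = 1, 2, 3; slopes of the chords Δ_i = (y_(i+1) - y_i)/h_i = -5, 7/2, -5/3.
  1·M_0 + 6·M_1 + 2·M_2 = 6(Δ_1 - Δ_0) = 51
  2·M_1 + 10·M_2 + 3·M_3 = 6(Δ_2 - Δ_1) = -31
Clamped end conditions give two more equations: 2h_0·M_0 + h_0·M_1 = 6(Δ_0 - p'(0)) = -18 and h_2·M_2 + 2h_2·M_3 = 6(p'(6) - Δ_2) = -20.
Hence M_0 = -881/57, M_1 = 736/57, M_2 = -314/57, M_3 = -11/19.
On [1, 3], p(x) = -4 - 373/114·(x - 1) + 368/57·(x - 1)² - 175/114·(x - 1)³.
With (x - 1) = 2/3: p(5/3) = -5797/1539.

-3.7667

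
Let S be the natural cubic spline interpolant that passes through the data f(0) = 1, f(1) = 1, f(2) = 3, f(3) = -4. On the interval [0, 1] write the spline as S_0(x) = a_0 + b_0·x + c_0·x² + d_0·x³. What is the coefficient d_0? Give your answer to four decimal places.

Write M_i for S''(x_i). With h_i = 1, 1, 1 and divided differences Δ_i = 0, 2, -7, the continuity of S' gives the tridiagonal system
  1·M_0 + 4·M_1 + 1·M_2 = 6(Δ_1 - Δ_0) = 12
  1·M_1 + 4·M_2 + 1·M_3 = 6(Δ_2 - Δ_1) = -54
Natural end conditions: M_0 = M_3 = 0.
Forward elimination and back-substitution give M_0 = 0, M_1 = 34/5, M_2 = -76/5, M_3 = 0.
On [0, 1], with S_0(x) = a_0 + b_0·x + c_0·x² + d_0·x³: c_0 = M_0/2 = 0, d_0 = (M_1 - M_0)/(6h_0) = 17/15, b_0 = Δ_0 - h_0(2M_0 + M_1)/6 = -17/15.

1.1333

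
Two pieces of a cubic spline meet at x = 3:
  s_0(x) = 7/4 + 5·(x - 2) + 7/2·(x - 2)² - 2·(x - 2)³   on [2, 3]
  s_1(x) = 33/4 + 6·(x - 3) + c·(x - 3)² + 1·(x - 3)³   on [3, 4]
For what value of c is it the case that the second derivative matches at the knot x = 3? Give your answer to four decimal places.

s_0''(x) = 7 - 12·(x - 2), so s_0''(3) = -5. On the right, s_1''(3) = 2c, so c = -5/2.

-2.5000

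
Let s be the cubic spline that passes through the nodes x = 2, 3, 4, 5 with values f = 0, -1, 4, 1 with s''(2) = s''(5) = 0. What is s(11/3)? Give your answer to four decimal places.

2.6395

Put M_i = s'' at the i-th knot. Here h = (1, 1, 1) and Δ = (-1, 5, -3), so the interior equations h_(i-1)·M_(i-1) + 2(h_(i-1)+h_i)·M_i + h_i·M_(i+1) = 6(Δ_i − Δ_(i-1)) read
  1·M_0 + 4·M_1 + 1·M_2 = 6(Δ_1 - Δ_0) = 36
  1·M_1 + 4·M_2 + 1·M_3 = 6(Δ_2 - Δ_1) = -48
Natural end conditions: M_0 = M_3 = 0.
Forward elimination and back-substitution give M_0 = 0, M_1 = 64/5, M_2 = -76/5, M_3 = 0.
On [3, 4], s(x) = -1 + 49/15·(x - 3) + 32/5·(x - 3)² - 14/3·(x - 3)³.
With (x - 3) = 2/3: s(11/3) = 1069/405.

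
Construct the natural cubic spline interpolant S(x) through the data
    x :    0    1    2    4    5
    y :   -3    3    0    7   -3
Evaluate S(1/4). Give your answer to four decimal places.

-0.8199

Let M_i = S''(x_i). Step sizes h_i = 1, 1, 2, 1; slopes of the chords Δ_i = (y_(i+1) - y_i)/h_i = 6, -3, 7/2, -10.
  1·M_0 + 4·M_1 + 1·M_2 = 6(Δ_1 - Δ_0) = -54
  1·M_1 + 6·M_2 + 2·M_3 = 6(Δ_2 - Δ_1) = 39
  2·M_2 + 6·M_3 + 1·M_4 = 6(Δ_3 - Δ_2) = -81
Natural end conditions: M_0 = M_4 = 0.
Solving the tridiagonal system: M_0 = 0, M_1 = -1062/61, M_2 = 954/61, M_3 = -2283/122, M_4 = 0.
On [0, 1], S(x) = -3 + 543/61·x + 0·x² - 177/61·x³.
With x = 1/4: S(1/4) = -3201/3904.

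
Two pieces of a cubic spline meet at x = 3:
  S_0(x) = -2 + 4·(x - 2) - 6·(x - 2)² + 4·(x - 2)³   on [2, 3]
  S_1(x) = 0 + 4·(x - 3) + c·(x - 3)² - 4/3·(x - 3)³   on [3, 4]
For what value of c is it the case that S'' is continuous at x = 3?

S_0''(x) = -12 + 24·(x - 2), so S_0''(3) = 12. On the right, S_1''(3) = 2c, so c = 6.

6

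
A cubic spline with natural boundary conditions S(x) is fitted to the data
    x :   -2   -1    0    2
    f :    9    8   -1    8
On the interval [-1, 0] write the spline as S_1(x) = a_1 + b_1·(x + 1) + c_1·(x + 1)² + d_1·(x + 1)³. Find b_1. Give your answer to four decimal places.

-6.3478

Let M_i = S''(x_i). Step sizes h_i = 1, 1, 2; slopes of the chords Δ_i = (y_(i+1) - y_i)/h_i = -1, -9, 9/2.
  1·M_0 + 4·M_1 + 1·M_2 = 6(Δ_1 - Δ_0) = -48
  1·M_1 + 6·M_2 + 2·M_3 = 6(Δ_2 - Δ_1) = 81
Natural end conditions: M_0 = M_3 = 0.
Forward elimination and back-substitution give M_0 = 0, M_1 = -369/23, M_2 = 372/23, M_3 = 0.
On [-1, 0], with S_1(x) = a_1 + b_1·(x + 1) + c_1·(x + 1)² + d_1·(x + 1)³: c_1 = M_1/2 = -369/46, d_1 = (M_2 - M_1)/(6h_1) = 247/46, b_1 = Δ_1 - h_1(2M_1 + M_2)/6 = -146/23.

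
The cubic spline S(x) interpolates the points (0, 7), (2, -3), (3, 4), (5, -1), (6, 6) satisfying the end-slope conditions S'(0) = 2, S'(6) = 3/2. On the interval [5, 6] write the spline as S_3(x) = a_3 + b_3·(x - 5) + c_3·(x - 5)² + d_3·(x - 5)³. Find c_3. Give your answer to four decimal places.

10.3495

Put M_i = S'' at the i-th knot. Here h = (2, 1, 2, 1) and Δ = (-5, 7, -5/2, 7), so the interior equations h_(i-1)·M_(i-1) + 2(h_(i-1)+h_i)·M_i + h_i·M_(i+1) = 6(Δ_i − Δ_(i-1)) read
  2·M_0 + 6·M_1 + 1·M_2 = 6(Δ_1 - Δ_0) = 72
  1·M_1 + 6·M_2 + 2·M_3 = 6(Δ_2 - Δ_1) = -57
  2·M_2 + 6·M_3 + 1·M_4 = 6(Δ_3 - Δ_2) = 57
Clamped end conditions give two more equations: 2h_0·M_0 + h_0·M_1 = 6(Δ_0 - S'(0)) = -42 and h_3·M_3 + 2h_3·M_4 = 6(S'(6) - Δ_3) = -33.
Hence M_0 = -2029/93, M_1 = 2105/93, M_2 = -1876/93, M_3 = 1925/93, M_4 = -2497/93.
On [5, 6], with S_3(x) = a_3 + b_3·(x - 5) + c_3·(x - 5)² + d_3·(x - 5)³: c_3 = M_3/2 = 1925/186, d_3 = (M_4 - M_3)/(6h_3) = -737/93, b_3 = Δ_3 - h_3(2M_3 + M_4)/6 = 851/186.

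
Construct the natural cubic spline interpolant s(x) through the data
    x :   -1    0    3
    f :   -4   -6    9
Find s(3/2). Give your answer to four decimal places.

-1.4531

Let m_i = s''(x_i). Step sizes h_i = 1, 3; slopes of the chords Δ_i = (y_(i+1) - y_i)/h_i = -2, 5.
  1·m_0 + 8·m_1 + 3·m_2 = 6(Δ_1 - Δ_0) = 42
Natural end conditions: m_0 = m_2 = 0.
Hence m_0 = 0, m_1 = 21/4, m_2 = 0.
On [0, 3], s(x) = -6 - 1/4·x + 21/8·x² - 7/24·x³.
With x = 3/2: s(3/2) = -93/64.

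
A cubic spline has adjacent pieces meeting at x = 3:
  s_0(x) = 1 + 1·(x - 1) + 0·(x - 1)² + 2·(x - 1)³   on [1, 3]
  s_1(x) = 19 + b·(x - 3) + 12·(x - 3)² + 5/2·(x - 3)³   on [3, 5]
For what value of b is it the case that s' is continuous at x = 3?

s_0'(x) = 1 + 0·(x - 1) + 6·(x - 1)², so s_0'(3) = 25. On the right, s_1'(3) = b, so b = 25.

25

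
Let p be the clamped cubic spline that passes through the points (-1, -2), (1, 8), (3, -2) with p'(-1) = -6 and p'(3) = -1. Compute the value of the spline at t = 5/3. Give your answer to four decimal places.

Write M_i for p''(x_i). With h_i = 2, 2 and divided differences Δ_i = 5, -5, the continuity of p' gives the tridiagonal system
  2·M_0 + 8·M_1 + 2·M_2 = 6(Δ_1 - Δ_0) = -60
Clamped end conditions give two more equations: 2h_0·M_0 + h_0·M_1 = 6(Δ_0 - p'(-1)) = 66 and h_1·M_1 + 2h_1·M_2 = 6(p'(3) - Δ_1) = 24.
Forward elimination and back-substitution give M_0 = 101/4, M_1 = -35/2, M_2 = 59/4.
On [1, 3], p(t) = 8 + 7/4·(t - 1) - 35/4·(t - 1)² + 43/16·(t - 1)³.
With (t - 1) = 2/3: p(5/3) = 164/27.

6.0741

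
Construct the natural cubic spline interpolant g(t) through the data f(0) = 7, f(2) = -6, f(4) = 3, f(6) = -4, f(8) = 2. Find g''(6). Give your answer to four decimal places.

Put σ_i = g'' at the i-th knot. Here h = (2, 2, 2, 2) and Δ = (-13/2, 9/2, -7/2, 3), so the interior equations h_(i-1)·σ_(i-1) + 2(h_(i-1)+h_i)·σ_i + h_i·σ_(i+1) = 6(Δ_i − Δ_(i-1)) read
  2·σ_0 + 8·σ_1 + 2·σ_2 = 6(Δ_1 - Δ_0) = 66
  2·σ_1 + 8·σ_2 + 2·σ_3 = 6(Δ_2 - Δ_1) = -48
  2·σ_2 + 8·σ_3 + 2·σ_4 = 6(Δ_3 - Δ_2) = 39
Natural end conditions: σ_0 = σ_4 = 0.
Hence σ_0 = 0, σ_1 = 1221/112, σ_2 = -297/28, σ_3 = 843/112, σ_4 = 0.

7.5268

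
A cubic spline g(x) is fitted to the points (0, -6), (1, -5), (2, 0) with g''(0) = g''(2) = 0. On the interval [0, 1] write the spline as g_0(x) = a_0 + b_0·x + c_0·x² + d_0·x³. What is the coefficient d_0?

With m_i denoting the second derivative at x_i, h_i = 1, 1, and Δ_i = (y_(i+1) − y_i)/h_i = 1, 5:
  1·m_0 + 4·m_1 + 1·m_2 = 6(Δ_1 - Δ_0) = 24
Natural end conditions: m_0 = m_2 = 0.
Solving the tridiagonal system: m_0 = 0, m_1 = 6, m_2 = 0.
On [0, 1], with g_0(x) = a_0 + b_0·x + c_0·x² + d_0·x³: c_0 = m_0/2 = 0, d_0 = (m_1 - m_0)/(6h_0) = 1, b_0 = Δ_0 - h_0(2m_0 + m_1)/6 = 0.

1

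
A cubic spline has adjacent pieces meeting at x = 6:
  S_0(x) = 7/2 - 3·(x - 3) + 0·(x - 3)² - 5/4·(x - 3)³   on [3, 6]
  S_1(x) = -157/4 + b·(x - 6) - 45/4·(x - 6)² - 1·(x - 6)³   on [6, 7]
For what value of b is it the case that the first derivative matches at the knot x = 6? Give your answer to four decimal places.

-36.7500

S_0'(x) = -3 + 0·(x - 3) - 15/4·(x - 3)², so S_0'(6) = -147/4. On the right, S_1'(6) = b, so b = -147/4.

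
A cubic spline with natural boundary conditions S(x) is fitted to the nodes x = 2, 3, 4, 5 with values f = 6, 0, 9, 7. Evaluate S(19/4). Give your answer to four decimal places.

8.4219

Write σ_i for S''(x_i). With h_i = 1, 1, 1 and divided differences Δ_i = -6, 9, -2, the continuity of S' gives the tridiagonal system
  1·σ_0 + 4·σ_1 + 1·σ_2 = 6(Δ_1 - Δ_0) = 90
  1·σ_1 + 4·σ_2 + 1·σ_3 = 6(Δ_2 - Δ_1) = -66
Natural end conditions: σ_0 = σ_3 = 0.
Forward elimination and back-substitution give σ_0 = 0, σ_1 = 142/5, σ_2 = -118/5, σ_3 = 0.
On [4, 5], S(x) = 9 + 88/15·(x - 4) - 59/5·(x - 4)² + 59/15·(x - 4)³.
With (x - 4) = 3/4: S(19/4) = 539/64.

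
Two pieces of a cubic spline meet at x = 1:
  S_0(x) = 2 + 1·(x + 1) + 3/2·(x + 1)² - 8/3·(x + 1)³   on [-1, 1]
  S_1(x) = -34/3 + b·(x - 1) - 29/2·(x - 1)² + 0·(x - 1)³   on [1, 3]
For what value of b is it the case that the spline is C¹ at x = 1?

-25

S_0'(x) = 1 + 3·(x + 1) - 8·(x + 1)², so S_0'(1) = -25. On the right, S_1'(1) = b, so b = -25.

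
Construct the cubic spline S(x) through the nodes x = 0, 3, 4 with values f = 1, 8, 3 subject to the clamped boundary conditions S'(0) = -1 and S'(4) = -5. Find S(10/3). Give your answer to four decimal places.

6.6667

Write M_i for S''(x_i). With h_i = 3, 1 and divided differences Δ_i = 7/3, -5, the continuity of S' gives the tridiagonal system
  3·M_0 + 8·M_1 + 1·M_2 = 6(Δ_1 - Δ_0) = -44
Clamped end conditions give two more equations: 2h_0·M_0 + h_0·M_1 = 6(Δ_0 - S'(0)) = 20 and h_1·M_1 + 2h_1·M_2 = 6(S'(4) - Δ_1) = 0.
Forward elimination and back-substitution give M_0 = 47/6, M_1 = -9, M_2 = 9/2.
On [3, 4], S(x) = 8 - 11/4·(x - 3) - 9/2·(x - 3)² + 9/4·(x - 3)³.
With (x - 3) = 1/3: S(10/3) = 20/3.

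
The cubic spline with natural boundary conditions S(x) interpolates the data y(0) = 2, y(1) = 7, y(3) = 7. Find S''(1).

-5

Write σ_i for S''(x_i). With h_i = 1, 2 and divided differences Δ_i = 5, 0, the continuity of S' gives the tridiagonal system
  1·σ_0 + 6·σ_1 + 2·σ_2 = 6(Δ_1 - Δ_0) = -30
Natural end conditions: σ_0 = σ_2 = 0.
Hence σ_0 = 0, σ_1 = -5, σ_2 = 0.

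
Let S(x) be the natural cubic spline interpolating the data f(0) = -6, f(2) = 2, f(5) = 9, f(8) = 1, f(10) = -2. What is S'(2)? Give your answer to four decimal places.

3.9039

Put σ_i = S'' at the i-th knot. Here h = (2, 3, 3, 2) and Δ = (4, 7/3, -8/3, -3/2), so the interior equations h_(i-1)·σ_(i-1) + 2(h_(i-1)+h_i)·σ_i + h_i·σ_(i+1) = 6(Δ_i − Δ_(i-1)) read
  2·σ_0 + 10·σ_1 + 3·σ_2 = 6(Δ_1 - Δ_0) = -10
  3·σ_1 + 12·σ_2 + 3·σ_3 = 6(Δ_2 - Δ_1) = -30
  3·σ_2 + 10·σ_3 + 2·σ_4 = 6(Δ_3 - Δ_2) = 7
Natural end conditions: σ_0 = σ_4 = 0.
Hence σ_0 = 0, σ_1 = -49/340, σ_2 = -97/34, σ_3 = 529/340, σ_4 = 0.
On [2, 5], S'(x) = b_1 + 2c_1·(x - 2) + 3d_1·(x - 2)² with b_1 = Δ_1 - h_1(2σ_1 + σ_2)/6 = 1991/510, c_1 = σ_1/2 = -49/680, d_1 = (σ_2 - σ_1)/(6h_1) = -307/2040. So S'(2) = 1991/510.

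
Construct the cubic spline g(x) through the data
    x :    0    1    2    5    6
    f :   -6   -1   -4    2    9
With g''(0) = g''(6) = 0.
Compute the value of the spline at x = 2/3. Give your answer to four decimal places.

-1.8543

With σ_i denoting the second derivative at x_i, h_i = 1, 1, 3, 1, and Δ_i = (y_(i+1) − y_i)/h_i = 5, -3, 2, 7:
  1·σ_0 + 4·σ_1 + 1·σ_2 = 6(Δ_1 - Δ_0) = -48
  1·σ_1 + 8·σ_2 + 3·σ_3 = 6(Δ_2 - Δ_1) = 30
  3·σ_2 + 8·σ_3 + 1·σ_4 = 6(Δ_3 - Δ_2) = 30
Natural end conditions: σ_0 = σ_4 = 0.
Forward elimination and back-substitution give σ_0 = 0, σ_1 = -1395/106, σ_2 = 246/53, σ_3 = 213/106, σ_4 = 0.
On [0, 1], g(x) = -6 + 1525/212·x + 0·x² - 465/212·x³.
With x = 2/3: g(2/3) = -1769/954.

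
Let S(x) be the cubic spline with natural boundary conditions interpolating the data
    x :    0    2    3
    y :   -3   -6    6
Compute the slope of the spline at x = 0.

-6

Write σ_i for S''(x_i). With h_i = 2, 1 and divided differences Δ_i = -3/2, 12, the continuity of S' gives the tridiagonal system
  2·σ_0 + 6·σ_1 + 1·σ_2 = 6(Δ_1 - Δ_0) = 81
Natural end conditions: σ_0 = σ_2 = 0.
Hence σ_0 = 0, σ_1 = 27/2, σ_2 = 0.
On [0, 2], S'(x) = b_0 + 2c_0·x + 3d_0·x² with b_0 = Δ_0 - h_0(2σ_0 + σ_1)/6 = -6, c_0 = σ_0/2 = 0, d_0 = (σ_1 - σ_0)/(6h_0) = 9/8. So S'(0) = -6.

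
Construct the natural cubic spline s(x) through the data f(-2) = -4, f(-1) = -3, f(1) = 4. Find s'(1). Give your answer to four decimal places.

Let M_i = s''(x_i). Step sizes h_i = 1, 2; slopes of the chords Δ_i = (y_(i+1) - y_i)/h_i = 1, 7/2.
  1·M_0 + 6·M_1 + 2·M_2 = 6(Δ_1 - Δ_0) = 15
Natural end conditions: M_0 = M_2 = 0.
Solving: M_0 = 0, M_1 = 5/2, M_2 = 0.
On [-1, 1], s'(x) = b_1 + 2c_1·(x + 1) + 3d_1·(x + 1)² with b_1 = Δ_1 - h_1(2M_1 + M_2)/6 = 11/6, c_1 = M_1/2 = 5/4, d_1 = (M_2 - M_1)/(6h_1) = -5/24. So s'(1) = 13/3.

4.3333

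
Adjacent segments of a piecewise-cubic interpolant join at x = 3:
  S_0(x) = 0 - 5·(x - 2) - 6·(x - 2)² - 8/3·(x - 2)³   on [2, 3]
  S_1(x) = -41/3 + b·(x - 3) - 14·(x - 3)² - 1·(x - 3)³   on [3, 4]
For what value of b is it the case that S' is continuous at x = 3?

-25

S_0'(x) = -5 - 12·(x - 2) - 8·(x - 2)², so S_0'(3) = -25. On the right, S_1'(3) = b, so b = -25.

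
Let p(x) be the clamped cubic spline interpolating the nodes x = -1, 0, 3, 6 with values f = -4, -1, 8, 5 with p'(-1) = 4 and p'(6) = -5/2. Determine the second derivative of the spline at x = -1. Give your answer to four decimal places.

With M_i denoting the second derivative at x_i, h_i = 1, 3, 3, and Δ_i = (y_(i+1) − y_i)/h_i = 3, 3, -1:
  1·M_0 + 8·M_1 + 3·M_2 = 6(Δ_1 - Δ_0) = 0
  3·M_1 + 12·M_2 + 3·M_3 = 6(Δ_2 - Δ_1) = -24
Clamped end conditions give two more equations: 2h_0·M_0 + h_0·M_1 = 6(Δ_0 - p'(-1)) = -6 and h_2·M_2 + 2h_2·M_3 = 6(p'(6) - Δ_2) = -9.
Solving the tridiagonal system: M_0 = -113/31, M_1 = 40/31, M_2 = -69/31, M_3 = -12/31.

-3.6452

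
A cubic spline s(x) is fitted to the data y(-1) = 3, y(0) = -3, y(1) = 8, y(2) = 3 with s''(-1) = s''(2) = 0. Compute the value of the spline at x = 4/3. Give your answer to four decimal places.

Let m_i = s''(x_i). Step sizes h_i = 1, 1, 1; slopes of the chords Δ_i = (y_(i+1) - y_i)/h_i = -6, 11, -5.
  1·m_0 + 4·m_1 + 1·m_2 = 6(Δ_1 - Δ_0) = 102
  1·m_1 + 4·m_2 + 1·m_3 = 6(Δ_2 - Δ_1) = -96
Natural end conditions: m_0 = m_3 = 0.
Solving: m_0 = 0, m_1 = 168/5, m_2 = -162/5, m_3 = 0.
On [1, 2], s(x) = 8 + 29/5·(x - 1) - 81/5·(x - 1)² + 27/5·(x - 1)³.
With (x - 1) = 1/3: s(4/3) = 25/3.

8.3333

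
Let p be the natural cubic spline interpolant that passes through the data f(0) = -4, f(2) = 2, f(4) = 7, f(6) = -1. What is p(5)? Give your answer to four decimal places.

Write m_i for p''(x_i). With h_i = 2, 2, 2 and divided differences Δ_i = 3, 5/2, -4, the continuity of p' gives the tridiagonal system
  2·m_0 + 8·m_1 + 2·m_2 = 6(Δ_1 - Δ_0) = -3
  2·m_1 + 8·m_2 + 2·m_3 = 6(Δ_2 - Δ_1) = -39
Natural end conditions: m_0 = m_3 = 0.
Solving the tridiagonal system: m_0 = 0, m_1 = 9/10, m_2 = -51/10, m_3 = 0.
On [4, 6], p(t) = 7 - 3/5·(t - 4) - 51/20·(t - 4)² + 17/40·(t - 4)³.
With (t - 4) = 1: p(5) = 171/40.

4.2750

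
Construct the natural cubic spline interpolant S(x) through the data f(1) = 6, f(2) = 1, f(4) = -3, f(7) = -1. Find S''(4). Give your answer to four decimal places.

1.0714

With m_i denoting the second derivative at x_i, h_i = 1, 2, 3, and Δ_i = (y_(i+1) − y_i)/h_i = -5, -2, 2/3:
  1·m_0 + 6·m_1 + 2·m_2 = 6(Δ_1 - Δ_0) = 18
  2·m_1 + 10·m_2 + 3·m_3 = 6(Δ_2 - Δ_1) = 16
Natural end conditions: m_0 = m_3 = 0.
Hence m_0 = 0, m_1 = 37/14, m_2 = 15/14, m_3 = 0.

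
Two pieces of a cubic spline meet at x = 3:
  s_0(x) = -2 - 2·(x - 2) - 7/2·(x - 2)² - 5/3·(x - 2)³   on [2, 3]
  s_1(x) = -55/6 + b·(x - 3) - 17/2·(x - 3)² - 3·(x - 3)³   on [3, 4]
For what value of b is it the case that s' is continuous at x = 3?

-14

s_0'(x) = -2 - 7·(x - 2) - 5·(x - 2)², so s_0'(3) = -14. On the right, s_1'(3) = b, so b = -14.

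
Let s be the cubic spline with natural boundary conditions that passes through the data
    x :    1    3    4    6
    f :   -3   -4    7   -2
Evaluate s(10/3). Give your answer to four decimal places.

-0.3429

With M_i denoting the second derivative at x_i, h_i = 2, 1, 2, and Δ_i = (y_(i+1) − y_i)/h_i = -1/2, 11, -9/2:
  2·M_0 + 6·M_1 + 1·M_2 = 6(Δ_1 - Δ_0) = 69
  1·M_1 + 6·M_2 + 2·M_3 = 6(Δ_2 - Δ_1) = -93
Natural end conditions: M_0 = M_3 = 0.
Solving the tridiagonal system: M_0 = 0, M_1 = 507/35, M_2 = -627/35, M_3 = 0.
On [3, 4], s(x) = -4 + 641/70·(x - 3) + 507/70·(x - 3)² - 27/5·(x - 3)³.
With (x - 3) = 1/3: s(10/3) = -12/35.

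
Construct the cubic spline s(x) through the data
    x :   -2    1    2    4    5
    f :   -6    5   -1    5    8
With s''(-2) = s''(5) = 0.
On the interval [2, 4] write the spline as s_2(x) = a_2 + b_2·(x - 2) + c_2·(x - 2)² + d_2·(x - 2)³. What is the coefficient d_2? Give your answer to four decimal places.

With M_i denoting the second derivative at x_i, h_i = 3, 1, 2, 1, and Δ_i = (y_(i+1) − y_i)/h_i = 11/3, -6, 3, 3:
  3·M_0 + 8·M_1 + 1·M_2 = 6(Δ_1 - Δ_0) = -58
  1·M_1 + 6·M_2 + 2·M_3 = 6(Δ_2 - Δ_1) = 54
  2·M_2 + 6·M_3 + 1·M_4 = 6(Δ_3 - Δ_2) = 0
Natural end conditions: M_0 = M_4 = 0.
Forward elimination and back-substitution give M_0 = 0, M_1 = -218/25, M_2 = 294/25, M_3 = -98/25, M_4 = 0.
On [2, 4], with s_2(x) = a_2 + b_2·(x - 2) + c_2·(x - 2)² + d_2·(x - 2)³: c_2 = M_2/2 = 147/25, d_2 = (M_3 - M_2)/(6h_2) = -98/75, b_2 = Δ_2 - h_2(2M_2 + M_3)/6 = -53/15.

-1.3067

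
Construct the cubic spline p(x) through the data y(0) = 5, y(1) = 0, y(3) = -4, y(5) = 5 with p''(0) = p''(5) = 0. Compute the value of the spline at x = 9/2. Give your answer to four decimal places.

2.0469

Let M_i = p''(x_i). Step sizes h_i = 1, 2, 2; slopes of the chords Δ_i = (y_(i+1) - y_i)/h_i = -5, -2, 9/2.
  1·M_0 + 6·M_1 + 2·M_2 = 6(Δ_1 - Δ_0) = 18
  2·M_1 + 8·M_2 + 2·M_3 = 6(Δ_2 - Δ_1) = 39
Natural end conditions: M_0 = M_3 = 0.
Hence M_0 = 0, M_1 = 3/2, M_2 = 9/2, M_3 = 0.
On [3, 5], p(x) = -4 + 3/2·(x - 3) + 9/4·(x - 3)² - 3/8·(x - 3)³.
With (x - 3) = 3/2: p(9/2) = 131/64.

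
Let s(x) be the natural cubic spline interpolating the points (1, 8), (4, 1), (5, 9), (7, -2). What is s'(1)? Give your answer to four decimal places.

Write M_i for s''(x_i). With h_i = 3, 1, 2 and divided differences Δ_i = -7/3, 8, -11/2, the continuity of s' gives the tridiagonal system
  3·M_0 + 8·M_1 + 1·M_2 = 6(Δ_1 - Δ_0) = 62
  1·M_1 + 6·M_2 + 2·M_3 = 6(Δ_2 - Δ_1) = -81
Natural end conditions: M_0 = M_3 = 0.
Hence M_0 = 0, M_1 = 453/47, M_2 = -710/47, M_3 = 0.
On [1, 4], s'(x) = b_0 + 2c_0·(x - 1) + 3d_0·(x - 1)² with b_0 = Δ_0 - h_0(2M_0 + M_1)/6 = -2017/282, c_0 = M_0/2 = 0, d_0 = (M_1 - M_0)/(6h_0) = 151/282. So s'(1) = -2017/282.

-7.1525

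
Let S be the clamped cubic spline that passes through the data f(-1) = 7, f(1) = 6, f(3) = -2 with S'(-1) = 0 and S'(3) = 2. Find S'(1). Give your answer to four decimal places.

-3.8750

Let m_i = S''(x_i). Step sizes h_i = 2, 2; slopes of the chords Δ_i = (y_(i+1) - y_i)/h_i = -1/2, -4.
  2·m_0 + 8·m_1 + 2·m_2 = 6(Δ_1 - Δ_0) = -21
Clamped end conditions give two more equations: 2h_0·m_0 + h_0·m_1 = 6(Δ_0 - S'(-1)) = -3 and h_1·m_1 + 2h_1·m_2 = 6(S'(3) - Δ_1) = 36.
Forward elimination and back-substitution give m_0 = 19/8, m_1 = -25/4, m_2 = 97/8.
On [1, 3], S'(t) = b_1 + 2c_1·(t - 1) + 3d_1·(t - 1)² with b_1 = Δ_1 - h_1(2m_1 + m_2)/6 = -31/8, c_1 = m_1/2 = -25/8, d_1 = (m_2 - m_1)/(6h_1) = 49/32. So S'(1) = -31/8.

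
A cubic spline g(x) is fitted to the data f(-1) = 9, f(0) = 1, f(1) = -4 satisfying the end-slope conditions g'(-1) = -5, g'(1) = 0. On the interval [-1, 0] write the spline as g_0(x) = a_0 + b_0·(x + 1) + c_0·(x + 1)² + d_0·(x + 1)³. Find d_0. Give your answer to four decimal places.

2.5000

With σ_i denoting the second derivative at x_i, h_i = 1, 1, and Δ_i = (y_(i+1) − y_i)/h_i = -8, -5:
  1·σ_0 + 4·σ_1 + 1·σ_2 = 6(Δ_1 - Δ_0) = 18
Clamped end conditions give two more equations: 2h_0·σ_0 + h_0·σ_1 = 6(Δ_0 - g'(-1)) = -18 and h_1·σ_1 + 2h_1·σ_2 = 6(g'(1) - Δ_1) = 30.
Forward elimination and back-substitution give σ_0 = -11, σ_1 = 4, σ_2 = 13.
On [-1, 0], with g_0(x) = a_0 + b_0·(x + 1) + c_0·(x + 1)² + d_0·(x + 1)³: c_0 = σ_0/2 = -11/2, d_0 = (σ_1 - σ_0)/(6h_0) = 5/2, b_0 = Δ_0 - h_0(2σ_0 + σ_1)/6 = -5.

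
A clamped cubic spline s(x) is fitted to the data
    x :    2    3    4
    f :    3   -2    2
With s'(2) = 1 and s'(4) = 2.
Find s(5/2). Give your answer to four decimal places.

Write M_i for s''(x_i). With h_i = 1, 1 and divided differences Δ_i = -5, 4, the continuity of s' gives the tridiagonal system
  1·M_0 + 4·M_1 + 1·M_2 = 6(Δ_1 - Δ_0) = 54
Clamped end conditions give two more equations: 2h_0·M_0 + h_0·M_1 = 6(Δ_0 - s'(2)) = -36 and h_1·M_1 + 2h_1·M_2 = 6(s'(4) - Δ_1) = -12.
Forward elimination and back-substitution give M_0 = -31, M_1 = 26, M_2 = -19.
On [2, 3], s(x) = 3 + 1·(x - 2) - 31/2·(x - 2)² + 19/2·(x - 2)³.
With (x - 2) = 1/2: s(5/2) = 13/16.

0.8125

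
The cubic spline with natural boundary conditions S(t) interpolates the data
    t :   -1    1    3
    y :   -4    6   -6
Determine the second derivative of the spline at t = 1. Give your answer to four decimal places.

-8.2500

With M_i denoting the second derivative at x_i, h_i = 2, 2, and Δ_i = (y_(i+1) − y_i)/h_i = 5, -6:
  2·M_0 + 8·M_1 + 2·M_2 = 6(Δ_1 - Δ_0) = -66
Natural end conditions: M_0 = M_2 = 0.
Forward elimination and back-substitution give M_0 = 0, M_1 = -33/4, M_2 = 0.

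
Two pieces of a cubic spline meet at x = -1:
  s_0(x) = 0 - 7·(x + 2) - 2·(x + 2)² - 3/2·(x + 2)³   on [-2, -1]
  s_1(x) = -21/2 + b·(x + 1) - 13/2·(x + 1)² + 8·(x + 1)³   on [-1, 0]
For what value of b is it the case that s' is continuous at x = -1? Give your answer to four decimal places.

-15.5000

s_0'(x) = -7 - 4·(x + 2) - 9/2·(x + 2)², so s_0'(-1) = -31/2. On the right, s_1'(-1) = b, so b = -31/2.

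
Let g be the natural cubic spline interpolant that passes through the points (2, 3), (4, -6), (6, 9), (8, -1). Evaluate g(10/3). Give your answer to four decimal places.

Write σ_i for g''(x_i). With h_i = 2, 2, 2 and divided differences Δ_i = -9/2, 15/2, -5, the continuity of g' gives the tridiagonal system
  2·σ_0 + 8·σ_1 + 2·σ_2 = 6(Δ_1 - Δ_0) = 72
  2·σ_1 + 8·σ_2 + 2·σ_3 = 6(Δ_2 - Δ_1) = -75
Natural end conditions: σ_0 = σ_3 = 0.
Hence σ_0 = 0, σ_1 = 121/10, σ_2 = -62/5, σ_3 = 0.
On [2, 4], g(x) = 3 - 128/15·(x - 2) + 0·(x - 2)² + 121/120·(x - 2)³.
With (x - 2) = 4/3: g(10/3) = -485/81.

-5.9877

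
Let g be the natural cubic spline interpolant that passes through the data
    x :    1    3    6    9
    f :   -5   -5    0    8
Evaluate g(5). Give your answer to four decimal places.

-2.2252

Let σ_i = g''(x_i). Step sizes h_i = 2, 3, 3; slopes of the chords Δ_i = (y_(i+1) - y_i)/h_i = 0, 5/3, 8/3.
  2·σ_0 + 10·σ_1 + 3·σ_2 = 6(Δ_1 - Δ_0) = 10
  3·σ_1 + 12·σ_2 + 3·σ_3 = 6(Δ_2 - Δ_1) = 6
Natural end conditions: σ_0 = σ_3 = 0.
Solving the tridiagonal system: σ_0 = 0, σ_1 = 34/37, σ_2 = 10/37, σ_3 = 0.
On [3, 6], g(x) = -5 + 68/111·(x - 3) + 17/37·(x - 3)² - 4/111·(x - 3)³.
With (x - 3) = 2: g(5) = -247/111.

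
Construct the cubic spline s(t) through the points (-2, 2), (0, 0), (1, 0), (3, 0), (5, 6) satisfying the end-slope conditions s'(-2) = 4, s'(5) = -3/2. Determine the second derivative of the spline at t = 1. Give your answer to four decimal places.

Write m_i for s''(x_i). With h_i = 2, 1, 2, 2 and divided differences Δ_i = -1, 0, 0, 3, the continuity of s' gives the tridiagonal system
  2·m_0 + 6·m_1 + 1·m_2 = 6(Δ_1 - Δ_0) = 6
  1·m_1 + 6·m_2 + 2·m_3 = 6(Δ_2 - Δ_1) = 0
  2·m_2 + 8·m_3 + 2·m_4 = 6(Δ_3 - Δ_2) = 18
Clamped end conditions give two more equations: 2h_0·m_0 + h_0·m_1 = 6(Δ_0 - s'(-2)) = -30 and h_3·m_3 + 2h_3·m_4 = 6(s'(5) - Δ_3) = -27.
Hence m_0 = -601/61, m_1 = 287/61, m_2 = -154/61, m_3 = 637/122, m_4 = -571/61.

-2.5246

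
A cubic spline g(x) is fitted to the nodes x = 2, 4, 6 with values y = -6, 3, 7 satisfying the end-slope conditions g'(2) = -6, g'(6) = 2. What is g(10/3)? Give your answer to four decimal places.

Put σ_i = g'' at the i-th knot. Here h = (2, 2) and Δ = (9/2, 2), so the interior equations h_(i-1)·σ_(i-1) + 2(h_(i-1)+h_i)·σ_i + h_i·σ_(i+1) = 6(Δ_i − Δ_(i-1)) read
  2·σ_0 + 8·σ_1 + 2·σ_2 = 6(Δ_1 - Δ_0) = -15
Clamped end conditions give two more equations: 2h_0·σ_0 + h_0·σ_1 = 6(Δ_0 - g'(2)) = 63 and h_1·σ_1 + 2h_1·σ_2 = 6(g'(6) - Δ_1) = 0.
Forward elimination and back-substitution give σ_0 = 157/8, σ_1 = -31/4, σ_2 = 31/8.
On [2, 4], g(x) = -6 - 6·(x - 2) + 157/16·(x - 2)² - 73/32·(x - 2)³.
With (x - 2) = 4/3: g(10/3) = -53/27.

-1.9630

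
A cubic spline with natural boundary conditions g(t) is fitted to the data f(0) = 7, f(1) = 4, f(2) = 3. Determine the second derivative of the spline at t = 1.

Let m_i = g''(x_i). Step sizes h_i = 1, 1; slopes of the chords Δ_i = (y_(i+1) - y_i)/h_i = -3, -1.
  1·m_0 + 4·m_1 + 1·m_2 = 6(Δ_1 - Δ_0) = 12
Natural end conditions: m_0 = m_2 = 0.
Solving the tridiagonal system: m_0 = 0, m_1 = 3, m_2 = 0.

3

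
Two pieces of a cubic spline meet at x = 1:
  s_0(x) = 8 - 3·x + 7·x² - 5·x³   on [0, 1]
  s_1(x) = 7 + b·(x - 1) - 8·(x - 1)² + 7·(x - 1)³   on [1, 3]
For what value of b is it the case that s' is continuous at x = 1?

-4

s_0'(x) = -3 + 14·x - 15·x², so s_0'(1) = -4. On the right, s_1'(1) = b, so b = -4.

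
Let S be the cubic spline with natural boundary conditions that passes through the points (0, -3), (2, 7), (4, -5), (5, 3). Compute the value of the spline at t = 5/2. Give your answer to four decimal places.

3.9489

With σ_i denoting the second derivative at x_i, h_i = 2, 2, 1, and Δ_i = (y_(i+1) − y_i)/h_i = 5, -6, 8:
  2·σ_0 + 8·σ_1 + 2·σ_2 = 6(Δ_1 - Δ_0) = -66
  2·σ_1 + 6·σ_2 + 1·σ_3 = 6(Δ_2 - Δ_1) = 84
Natural end conditions: σ_0 = σ_3 = 0.
Hence σ_0 = 0, σ_1 = -141/11, σ_2 = 201/11, σ_3 = 0.
On [2, 4], S(t) = 7 - 39/11·(t - 2) - 141/22·(t - 2)² + 57/22·(t - 2)³.
With (t - 2) = 1/2: S(5/2) = 695/176.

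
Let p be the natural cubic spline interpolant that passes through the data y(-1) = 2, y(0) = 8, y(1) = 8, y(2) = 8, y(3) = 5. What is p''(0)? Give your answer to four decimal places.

-9.9643

With M_i denoting the second derivative at x_i, h_i = 1, 1, 1, 1, and Δ_i = (y_(i+1) − y_i)/h_i = 6, 0, 0, -3:
  1·M_0 + 4·M_1 + 1·M_2 = 6(Δ_1 - Δ_0) = -36
  1·M_1 + 4·M_2 + 1·M_3 = 6(Δ_2 - Δ_1) = 0
  1·M_2 + 4·M_3 + 1·M_4 = 6(Δ_3 - Δ_2) = -18
Natural end conditions: M_0 = M_4 = 0.
Solving: M_0 = 0, M_1 = -279/28, M_2 = 27/7, M_3 = -153/28, M_4 = 0.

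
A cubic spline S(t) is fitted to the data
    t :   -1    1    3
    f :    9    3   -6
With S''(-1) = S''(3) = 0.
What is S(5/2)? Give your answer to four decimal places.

With m_i denoting the second derivative at x_i, h_i = 2, 2, and Δ_i = (y_(i+1) − y_i)/h_i = -3, -9/2:
  2·m_0 + 8·m_1 + 2·m_2 = 6(Δ_1 - Δ_0) = -9
Natural end conditions: m_0 = m_2 = 0.
Solving: m_0 = 0, m_1 = -9/8, m_2 = 0.
On [1, 3], S(t) = 3 - 15/4·(t - 1) - 9/16·(t - 1)² + 3/32·(t - 1)³.
With (t - 1) = 3/2: S(5/2) = -915/256.

-3.5742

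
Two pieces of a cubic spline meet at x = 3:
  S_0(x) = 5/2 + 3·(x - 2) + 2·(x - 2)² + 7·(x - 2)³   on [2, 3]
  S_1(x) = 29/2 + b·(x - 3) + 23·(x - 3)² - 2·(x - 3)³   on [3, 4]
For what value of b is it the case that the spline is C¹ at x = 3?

S_0'(x) = 3 + 4·(x - 2) + 21·(x - 2)², so S_0'(3) = 28. On the right, S_1'(3) = b, so b = 28.

28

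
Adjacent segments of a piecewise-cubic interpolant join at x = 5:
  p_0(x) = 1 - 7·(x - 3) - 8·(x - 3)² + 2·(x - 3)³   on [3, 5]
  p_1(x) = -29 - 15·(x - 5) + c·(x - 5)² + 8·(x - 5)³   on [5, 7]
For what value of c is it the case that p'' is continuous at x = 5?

4

p_0''(x) = -16 + 12·(x - 3), so p_0''(5) = 8. On the right, p_1''(5) = 2c, so c = 4.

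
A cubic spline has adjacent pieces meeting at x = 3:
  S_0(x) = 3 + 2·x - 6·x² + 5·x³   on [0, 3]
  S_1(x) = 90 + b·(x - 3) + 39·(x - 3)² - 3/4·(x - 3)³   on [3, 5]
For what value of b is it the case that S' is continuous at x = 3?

101

S_0'(x) = 2 - 12·x + 15·x², so S_0'(3) = 101. On the right, S_1'(3) = b, so b = 101.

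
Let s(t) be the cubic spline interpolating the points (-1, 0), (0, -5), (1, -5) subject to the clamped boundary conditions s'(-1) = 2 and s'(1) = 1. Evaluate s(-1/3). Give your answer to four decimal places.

Put m_i = s'' at the i-th knot. Here h = (1, 1) and Δ = (-5, 0), so the interior equations h_(i-1)·m_(i-1) + 2(h_(i-1)+h_i)·m_i + h_i·m_(i+1) = 6(Δ_i − Δ_(i-1)) read
  1·m_0 + 4·m_1 + 1·m_2 = 6(Δ_1 - Δ_0) = 30
Clamped end conditions give two more equations: 2h_0·m_0 + h_0·m_1 = 6(Δ_0 - s'(-1)) = -42 and h_1·m_1 + 2h_1·m_2 = 6(s'(1) - Δ_1) = 6.
Solving the tridiagonal system: m_0 = -29, m_1 = 16, m_2 = -5.
On [-1, 0], s(t) = 0 + 2·(t + 1) - 29/2·(t + 1)² + 15/2·(t + 1)³.
With (t + 1) = 2/3: s(-1/3) = -26/9.

-2.8889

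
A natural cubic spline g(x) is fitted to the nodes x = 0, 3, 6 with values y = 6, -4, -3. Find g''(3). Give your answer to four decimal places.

Put M_i = g'' at the i-th knot. Here h = (3, 3) and Δ = (-10/3, 1/3), so the interior equations h_(i-1)·M_(i-1) + 2(h_(i-1)+h_i)·M_i + h_i·M_(i+1) = 6(Δ_i − Δ_(i-1)) read
  3·M_0 + 12·M_1 + 3·M_2 = 6(Δ_1 - Δ_0) = 22
Natural end conditions: M_0 = M_2 = 0.
Forward elimination and back-substitution give M_0 = 0, M_1 = 11/6, M_2 = 0.

1.8333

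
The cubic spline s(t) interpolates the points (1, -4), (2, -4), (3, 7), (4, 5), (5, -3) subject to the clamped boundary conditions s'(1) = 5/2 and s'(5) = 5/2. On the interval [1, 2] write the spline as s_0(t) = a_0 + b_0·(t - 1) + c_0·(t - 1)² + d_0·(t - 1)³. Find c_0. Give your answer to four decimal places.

-10.6607

With m_i denoting the second derivative at x_i, h_i = 1, 1, 1, 1, and Δ_i = (y_(i+1) − y_i)/h_i = 0, 11, -2, -8:
  1·m_0 + 4·m_1 + 1·m_2 = 6(Δ_1 - Δ_0) = 66
  1·m_1 + 4·m_2 + 1·m_3 = 6(Δ_2 - Δ_1) = -78
  1·m_2 + 4·m_3 + 1·m_4 = 6(Δ_3 - Δ_2) = -36
Clamped end conditions give two more equations: 2h_0·m_0 + h_0·m_1 = 6(Δ_0 - s'(1)) = -15 and h_3·m_3 + 2h_3·m_4 = 6(s'(5) - Δ_3) = 63.
Solving: m_0 = -597/28, m_1 = 387/14, m_2 = -93/4, m_3 = -177/14, m_4 = 1059/28.
On [1, 2], with s_0(t) = a_0 + b_0·(t - 1) + c_0·(t - 1)² + d_0·(t - 1)³: c_0 = m_0/2 = -597/56, d_0 = (m_1 - m_0)/(6h_0) = 457/56, b_0 = Δ_0 - h_0(2m_0 + m_1)/6 = 5/2.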